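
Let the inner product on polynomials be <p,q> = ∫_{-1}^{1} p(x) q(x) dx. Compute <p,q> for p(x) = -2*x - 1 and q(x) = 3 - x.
<p,q> = -14/3

Expand the product: p(x)·q(x) = 2*x^2 - 5*x - 3.
∫_{-1}^{1} of each monomial x^k gives [2/(k+1) if k even, 0 if k odd]. Integrating term-by-term (or equivalently evaluating the antiderivative F(x) = 2*x^3/3 - 5*x^2/2 - 3*x at the endpoints):
  F(1) − F(−1) = -29/6 − (-1/6) = -14/3.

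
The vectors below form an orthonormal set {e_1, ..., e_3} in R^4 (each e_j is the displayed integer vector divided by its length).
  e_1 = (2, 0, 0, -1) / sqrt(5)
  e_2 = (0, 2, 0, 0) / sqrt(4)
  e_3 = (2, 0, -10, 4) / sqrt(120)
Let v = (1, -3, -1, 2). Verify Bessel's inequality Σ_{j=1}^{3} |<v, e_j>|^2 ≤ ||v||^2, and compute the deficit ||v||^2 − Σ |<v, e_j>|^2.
Σ |<v, e_j>|^2 = 37/3; ||v||^2 = 15; deficit = 8/3

Write each e_j = u_j / sqrt(<u_j, u_j>) where u_j is the displayed integer vector. Then <v, e_j> = <v, u_j> / sqrt(<u_j, u_j>), so |<v, e_j>|^2 = <v, u_j>^2 / <u_j, u_j>.
Coefficients: <v, e_1> = 0/sqrt(5), <v, e_2> = -6/sqrt(4), <v, e_3> = 20/sqrt(120).
Square and sum: Σ |<v, e_j>|^2 = 37/3.
Compute ||v||^2 = v·v = 15.
Deficit = 15 − 37/3 = 8/3 ≥ 0, confirming Bessel's inequality. (The deficit equals ||v − Σ <v,e_j> e_j||^2, the squared distance from v to span{e_j}.)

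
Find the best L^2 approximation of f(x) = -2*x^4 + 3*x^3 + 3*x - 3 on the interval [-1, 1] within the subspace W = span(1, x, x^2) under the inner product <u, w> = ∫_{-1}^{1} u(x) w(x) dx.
g(x) = -12*x^2/7 + 24*x/5 - 99/35

The best approximation g ∈ W is the orthogonal projection of f onto W. Writing g = a_0 + a_1 x + a_2 x^2, the coefficients solve the normal equations G · a = b where
  G_{ij} = <φ_i, φ_j> and b_i = <f, φ_i>, with φ_0 = 1, φ_1 = x, φ_2 = x^2.
G =
  [2, 0, 2/3]
  [0, 2/3, 0]
  [2/3, 0, 2/5],
b = (-34/5, 16/5, -18/7).
Solving gives a_0 = -99/35, a_1 = 24/5, a_2 = -12/7, so
  g(x) = -12*x^2/7 + 24*x/5 - 99/35.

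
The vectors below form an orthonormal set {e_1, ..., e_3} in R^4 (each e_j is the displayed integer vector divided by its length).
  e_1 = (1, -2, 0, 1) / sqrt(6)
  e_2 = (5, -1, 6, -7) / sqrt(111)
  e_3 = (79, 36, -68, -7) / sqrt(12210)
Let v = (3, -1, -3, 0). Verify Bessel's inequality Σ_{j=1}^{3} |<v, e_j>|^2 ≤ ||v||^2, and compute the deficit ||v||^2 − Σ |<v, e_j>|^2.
Σ |<v, e_j>|^2 = 194/11; ||v||^2 = 19; deficit = 15/11

Write each e_j = u_j / sqrt(<u_j, u_j>) where u_j is the displayed integer vector. Then <v, e_j> = <v, u_j> / sqrt(<u_j, u_j>), so |<v, e_j>|^2 = <v, u_j>^2 / <u_j, u_j>.
Coefficients: <v, e_1> = 5/sqrt(6), <v, e_2> = -2/sqrt(111), <v, e_3> = 405/sqrt(12210).
Square and sum: Σ |<v, e_j>|^2 = 194/11.
Compute ||v||^2 = v·v = 19.
Deficit = 19 − 194/11 = 15/11 ≥ 0, confirming Bessel's inequality. (The deficit equals ||v − Σ <v,e_j> e_j||^2, the squared distance from v to span{e_j}.)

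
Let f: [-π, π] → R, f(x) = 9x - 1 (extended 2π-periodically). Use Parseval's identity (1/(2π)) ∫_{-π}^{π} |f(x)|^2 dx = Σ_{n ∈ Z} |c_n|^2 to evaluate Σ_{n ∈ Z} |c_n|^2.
Σ |c_n|^2 = 27π^2 + 1

Expand and integrate term by term over [-π, π]:
  ∫ (9x)^2 dx = 81·(2π^3/3); ∫ 2·9·(-1)·x dx = 0 (odd integrand); ∫ (-1)^2 dx = 1·2π.
So (1/(2π)) ∫_{-π}^{π} (9x - 1)^2 dx = 81π^2/3 + 1 = 27π^2 + 1.
Parseval ⇒ Σ |c_n|^2 = 27π^2 + 1.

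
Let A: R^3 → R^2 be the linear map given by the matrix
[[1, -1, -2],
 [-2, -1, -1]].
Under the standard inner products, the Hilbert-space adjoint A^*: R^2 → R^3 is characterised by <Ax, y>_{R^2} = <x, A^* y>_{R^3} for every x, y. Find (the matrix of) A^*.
A^* = A^T =
[[1, -2],
 [-1, -1],
 [-2, -1]]

For real matrices with standard dot products, the defining identity <Ax, y> = <x, A^* y> gives (Ax)^T y = x^T (A^*) y, i.e. x^T A^T y = x^T (A^*) y. Since this holds for all x, y, we must have A^* = A^T. Therefore
A^* =
[[1, -2],
 [-1, -1],
 [-2, -1]].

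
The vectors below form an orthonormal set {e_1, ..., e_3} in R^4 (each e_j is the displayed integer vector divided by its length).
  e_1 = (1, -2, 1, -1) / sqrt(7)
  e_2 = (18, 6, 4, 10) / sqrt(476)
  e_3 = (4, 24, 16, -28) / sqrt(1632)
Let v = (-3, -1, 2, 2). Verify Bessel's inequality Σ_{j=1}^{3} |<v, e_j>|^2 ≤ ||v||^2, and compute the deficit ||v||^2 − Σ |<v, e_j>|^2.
Σ |<v, e_j>|^2 = 9/2; ||v||^2 = 18; deficit = 27/2

Write each e_j = u_j / sqrt(<u_j, u_j>) where u_j is the displayed integer vector. Then <v, e_j> = <v, u_j> / sqrt(<u_j, u_j>), so |<v, e_j>|^2 = <v, u_j>^2 / <u_j, u_j>.
Coefficients: <v, e_1> = -1/sqrt(7), <v, e_2> = -32/sqrt(476), <v, e_3> = -60/sqrt(1632).
Square and sum: Σ |<v, e_j>|^2 = 9/2.
Compute ||v||^2 = v·v = 18.
Deficit = 18 − 9/2 = 27/2 ≥ 0, confirming Bessel's inequality. (The deficit equals ||v − Σ <v,e_j> e_j||^2, the squared distance from v to span{e_j}.)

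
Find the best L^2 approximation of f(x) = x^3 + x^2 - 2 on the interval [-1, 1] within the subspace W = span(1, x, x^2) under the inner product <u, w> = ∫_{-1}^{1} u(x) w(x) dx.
g(x) = x^2 + 3*x/5 - 2

The best approximation g ∈ W is the orthogonal projection of f onto W. Writing g = a_0 + a_1 x + a_2 x^2, the coefficients solve the normal equations G · a = b where
  G_{ij} = <φ_i, φ_j> and b_i = <f, φ_i>, with φ_0 = 1, φ_1 = x, φ_2 = x^2.
G =
  [2, 0, 2/3]
  [0, 2/3, 0]
  [2/3, 0, 2/5],
b = (-10/3, 2/5, -14/15).
Solving gives a_0 = -2, a_1 = 3/5, a_2 = 1, so
  g(x) = x^2 + 3*x/5 - 2.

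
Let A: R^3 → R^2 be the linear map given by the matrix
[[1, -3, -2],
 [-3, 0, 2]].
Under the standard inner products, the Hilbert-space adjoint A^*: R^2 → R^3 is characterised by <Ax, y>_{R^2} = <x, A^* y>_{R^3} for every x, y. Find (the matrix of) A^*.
A^* = A^T =
[[1, -3],
 [-3, 0],
 [-2, 2]]

For real matrices with standard dot products, the defining identity <Ax, y> = <x, A^* y> gives (Ax)^T y = x^T (A^*) y, i.e. x^T A^T y = x^T (A^*) y. Since this holds for all x, y, we must have A^* = A^T. Therefore
A^* =
[[1, -3],
 [-3, 0],
 [-2, 2]].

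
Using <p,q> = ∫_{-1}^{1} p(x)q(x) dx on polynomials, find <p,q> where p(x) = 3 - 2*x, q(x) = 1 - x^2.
<p,q> = 4

Expand the product: p(x)·q(x) = 2*x^3 - 3*x^2 - 2*x + 3.
∫_{-1}^{1} of each monomial x^k gives [2/(k+1) if k even, 0 if k odd]. Integrating term-by-term (or equivalently evaluating the antiderivative F(x) = x^4/2 - x^3 - x^2 + 3*x at the endpoints):
  F(1) − F(−1) = 3/2 − (-5/2) = 4.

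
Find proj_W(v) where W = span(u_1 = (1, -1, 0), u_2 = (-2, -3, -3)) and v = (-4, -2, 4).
proj_W(v) = (-58/43, 28/43, -18/43)

Set up U = [u_1 | ... | u_2] ∈ R^(3×2). The projector onto W = col(U) is P = U (U^T U)^(-1) U^T.
Compute U^T U =
  [2, 1]
  [1, 22],
and U^T v = (-2, 2).
Solve U^T U · c = U^T v for the coefficients: c = (-46/43, 6/43). The projection is proj_W(v) = U c.
Check: (v - proj_W(v)) · u_1 = 0  (should be 0).
Check: (v - proj_W(v)) · u_2 = 0  (should be 0).
Result: proj_W(v) = (-58/43, 28/43, -18/43).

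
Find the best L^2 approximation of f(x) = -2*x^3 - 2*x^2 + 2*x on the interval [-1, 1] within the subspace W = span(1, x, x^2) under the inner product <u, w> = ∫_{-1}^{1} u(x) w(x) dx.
g(x) = -2*x^2 + 4*x/5

The best approximation g ∈ W is the orthogonal projection of f onto W. Writing g = a_0 + a_1 x + a_2 x^2, the coefficients solve the normal equations G · a = b where
  G_{ij} = <φ_i, φ_j> and b_i = <f, φ_i>, with φ_0 = 1, φ_1 = x, φ_2 = x^2.
G =
  [2, 0, 2/3]
  [0, 2/3, 0]
  [2/3, 0, 2/5],
b = (-4/3, 8/15, -4/5).
Solving gives a_0 = 0, a_1 = 4/5, a_2 = -2, so
  g(x) = -2*x^2 + 4*x/5.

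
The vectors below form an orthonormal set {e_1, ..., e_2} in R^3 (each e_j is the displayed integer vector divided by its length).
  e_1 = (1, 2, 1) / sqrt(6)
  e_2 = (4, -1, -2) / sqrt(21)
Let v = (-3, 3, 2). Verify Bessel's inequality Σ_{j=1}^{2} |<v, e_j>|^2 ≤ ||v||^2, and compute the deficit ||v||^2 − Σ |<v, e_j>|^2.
Σ |<v, e_j>|^2 = 299/14; ||v||^2 = 22; deficit = 9/14

Write each e_j = u_j / sqrt(<u_j, u_j>) where u_j is the displayed integer vector. Then <v, e_j> = <v, u_j> / sqrt(<u_j, u_j>), so |<v, e_j>|^2 = <v, u_j>^2 / <u_j, u_j>.
Coefficients: <v, e_1> = 5/sqrt(6), <v, e_2> = -19/sqrt(21).
Square and sum: Σ |<v, e_j>|^2 = 299/14.
Compute ||v||^2 = v·v = 22.
Deficit = 22 − 299/14 = 9/14 ≥ 0, confirming Bessel's inequality. (The deficit equals ||v − Σ <v,e_j> e_j||^2, the squared distance from v to span{e_j}.)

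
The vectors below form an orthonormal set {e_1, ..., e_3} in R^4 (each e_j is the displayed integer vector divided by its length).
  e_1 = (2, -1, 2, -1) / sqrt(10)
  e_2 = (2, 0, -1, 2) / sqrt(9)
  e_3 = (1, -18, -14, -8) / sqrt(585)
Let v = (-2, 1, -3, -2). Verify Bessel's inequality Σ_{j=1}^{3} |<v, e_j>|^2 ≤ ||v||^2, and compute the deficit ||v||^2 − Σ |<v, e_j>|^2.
Σ |<v, e_j>|^2 = 347/26; ||v||^2 = 18; deficit = 121/26

Write each e_j = u_j / sqrt(<u_j, u_j>) where u_j is the displayed integer vector. Then <v, e_j> = <v, u_j> / sqrt(<u_j, u_j>), so |<v, e_j>|^2 = <v, u_j>^2 / <u_j, u_j>.
Coefficients: <v, e_1> = -9/sqrt(10), <v, e_2> = -5/sqrt(9), <v, e_3> = 38/sqrt(585).
Square and sum: Σ |<v, e_j>|^2 = 347/26.
Compute ||v||^2 = v·v = 18.
Deficit = 18 − 347/26 = 121/26 ≥ 0, confirming Bessel's inequality. (The deficit equals ||v − Σ <v,e_j> e_j||^2, the squared distance from v to span{e_j}.)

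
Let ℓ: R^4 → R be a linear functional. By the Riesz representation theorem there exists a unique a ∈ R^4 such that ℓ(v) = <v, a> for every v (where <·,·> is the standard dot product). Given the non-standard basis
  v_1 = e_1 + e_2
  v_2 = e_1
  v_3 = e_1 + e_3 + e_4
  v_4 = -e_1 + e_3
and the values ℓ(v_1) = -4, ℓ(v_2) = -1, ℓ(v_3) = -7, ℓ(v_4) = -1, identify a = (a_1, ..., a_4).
a = (-1, -3, -2, -4)

Write a = (a_1, ..., a_4) in the standard basis. For each basis vector v_i, ℓ(v_i) = <v_i, a> is a linear equation in the a_j's. Collect the n equations into a matrix system V a = ℓ, where row i of V is v_i (expressed in the standard basis). Since V is invertible (lower-triangular with 1s on the diagonal, up to permutation), solve by back-substitution:
  V =
[[1, 1, 0, 0],
 [1, 0, 0, 0],
 [1, 0, 1, 1],
 [-1, 0, 1, 0]]
  V a = (-4, -1, -7, -1)
Solving gives a = (-1, -3, -2, -4).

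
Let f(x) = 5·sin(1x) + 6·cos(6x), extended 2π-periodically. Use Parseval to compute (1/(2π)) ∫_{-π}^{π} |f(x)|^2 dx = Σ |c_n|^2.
Σ |c_n|^2 = 61/2

Expand |f|^2 and use orthogonality of {sin(nx), cos(mx)} on [-π, π]:
  ∫_{-π}^{π} sin(nx)^2 dx = π, ∫ cos(mx)^2 dx = π, and cross terms integrate to 0.
So ∫_{-π}^{π} f(x)^2 dx = 5^2 · π + 6^2 · π = (25 + 36)π.
Divide by 2π: (25 + 36)/2 = 61/2.
By Parseval, this equals Σ |c_n|^2.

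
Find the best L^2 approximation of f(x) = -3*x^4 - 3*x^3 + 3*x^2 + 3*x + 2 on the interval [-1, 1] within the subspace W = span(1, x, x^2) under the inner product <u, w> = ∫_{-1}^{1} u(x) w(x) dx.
g(x) = 3*x^2/7 + 6*x/5 + 79/35

The best approximation g ∈ W is the orthogonal projection of f onto W. Writing g = a_0 + a_1 x + a_2 x^2, the coefficients solve the normal equations G · a = b where
  G_{ij} = <φ_i, φ_j> and b_i = <f, φ_i>, with φ_0 = 1, φ_1 = x, φ_2 = x^2.
G =
  [2, 0, 2/3]
  [0, 2/3, 0]
  [2/3, 0, 2/5],
b = (24/5, 4/5, 176/105).
Solving gives a_0 = 79/35, a_1 = 6/5, a_2 = 3/7, so
  g(x) = 3*x^2/7 + 6*x/5 + 79/35.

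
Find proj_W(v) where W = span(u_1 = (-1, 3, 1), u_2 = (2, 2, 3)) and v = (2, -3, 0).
proj_W(v) = (283/138, -409/138, -4/69)

Set up U = [u_1 | ... | u_2] ∈ R^(3×2). The projector onto W = col(U) is P = U (U^T U)^(-1) U^T.
Compute U^T U =
  [11, 7]
  [7, 17],
and U^T v = (-11, -2).
Solve U^T U · c = U^T v for the coefficients: c = (-173/138, 55/138). The projection is proj_W(v) = U c.
Check: (v - proj_W(v)) · u_1 = 0  (should be 0).
Check: (v - proj_W(v)) · u_2 = 0  (should be 0).
Result: proj_W(v) = (283/138, -409/138, -4/69).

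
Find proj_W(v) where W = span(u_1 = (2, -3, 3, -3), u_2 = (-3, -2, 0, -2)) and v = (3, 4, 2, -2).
proj_W(v) = (1677/491, 338/491, 540/491, 338/491)

Set up U = [u_1 | ... | u_2] ∈ R^(4×2). The projector onto W = col(U) is P = U (U^T U)^(-1) U^T.
Compute U^T U =
  [31, 6]
  [6, 17],
and U^T v = (6, -13).
Solve U^T U · c = U^T v for the coefficients: c = (180/491, -439/491). The projection is proj_W(v) = U c.
Check: (v - proj_W(v)) · u_1 = 0  (should be 0).
Check: (v - proj_W(v)) · u_2 = 0  (should be 0).
Result: proj_W(v) = (1677/491, 338/491, 540/491, 338/491).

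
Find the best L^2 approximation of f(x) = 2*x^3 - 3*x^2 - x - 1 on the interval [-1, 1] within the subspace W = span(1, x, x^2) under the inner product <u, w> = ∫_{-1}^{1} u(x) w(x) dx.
g(x) = -3*x^2 + x/5 - 1

The best approximation g ∈ W is the orthogonal projection of f onto W. Writing g = a_0 + a_1 x + a_2 x^2, the coefficients solve the normal equations G · a = b where
  G_{ij} = <φ_i, φ_j> and b_i = <f, φ_i>, with φ_0 = 1, φ_1 = x, φ_2 = x^2.
G =
  [2, 0, 2/3]
  [0, 2/3, 0]
  [2/3, 0, 2/5],
b = (-4, 2/15, -28/15).
Solving gives a_0 = -1, a_1 = 1/5, a_2 = -3, so
  g(x) = -3*x^2 + x/5 - 1.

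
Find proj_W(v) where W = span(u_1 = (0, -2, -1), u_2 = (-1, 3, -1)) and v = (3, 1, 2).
proj_W(v) = (1, 3/5, 14/5)

Set up U = [u_1 | ... | u_2] ∈ R^(3×2). The projector onto W = col(U) is P = U (U^T U)^(-1) U^T.
Compute U^T U =
  [5, -5]
  [-5, 11],
and U^T v = (-4, -2).
Solve U^T U · c = U^T v for the coefficients: c = (-9/5, -1). The projection is proj_W(v) = U c.
Check: (v - proj_W(v)) · u_1 = 0  (should be 0).
Check: (v - proj_W(v)) · u_2 = 0  (should be 0).
Result: proj_W(v) = (1, 3/5, 14/5).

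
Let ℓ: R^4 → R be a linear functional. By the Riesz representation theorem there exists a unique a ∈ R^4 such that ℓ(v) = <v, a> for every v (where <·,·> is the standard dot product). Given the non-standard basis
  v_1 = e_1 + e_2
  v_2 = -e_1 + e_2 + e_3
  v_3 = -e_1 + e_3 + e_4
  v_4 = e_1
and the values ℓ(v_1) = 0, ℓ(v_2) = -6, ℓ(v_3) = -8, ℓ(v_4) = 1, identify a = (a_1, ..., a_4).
a = (1, -1, -4, -3)

Write a = (a_1, ..., a_4) in the standard basis. For each basis vector v_i, ℓ(v_i) = <v_i, a> is a linear equation in the a_j's. Collect the n equations into a matrix system V a = ℓ, where row i of V is v_i (expressed in the standard basis). Since V is invertible (lower-triangular with 1s on the diagonal, up to permutation), solve by back-substitution:
  V =
[[1, 1, 0, 0],
 [-1, 1, 1, 0],
 [-1, 0, 1, 1],
 [1, 0, 0, 0]]
  V a = (0, -6, -8, 1)
Solving gives a = (1, -1, -4, -3).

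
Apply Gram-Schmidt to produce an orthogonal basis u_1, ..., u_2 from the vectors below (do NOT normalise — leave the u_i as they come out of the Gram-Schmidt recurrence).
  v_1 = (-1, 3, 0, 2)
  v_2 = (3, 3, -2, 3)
Orthogonal basis:
  u_1 = (-1, 3, 0, 2)
  u_2 = (27/7, 3/7, -2, 9/7)

Apply the Gram-Schmidt recurrence
  u_1 = v_1
  u_i = v_i − Σ_{j<i} ((v_i · u_j) / (u_j · u_j)) · u_j.

Step by step this gives:
  u_1 = (-1, 3, 0, 2)
  u_2 = (27/7, 3/7, -2, 9/7)

Orthogonality check:
  u_2 · u_1 = 0 (should be 0)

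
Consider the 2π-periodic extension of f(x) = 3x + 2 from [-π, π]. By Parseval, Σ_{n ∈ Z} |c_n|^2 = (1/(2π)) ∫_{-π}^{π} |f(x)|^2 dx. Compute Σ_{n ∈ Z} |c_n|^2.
Σ |c_n|^2 = 3π^2 + 4

Expand and integrate term by term over [-π, π]:
  ∫ (3x)^2 dx = 9·(2π^3/3); ∫ 2·3·(2)·x dx = 0 (odd integrand); ∫ 2^2 dx = 4·2π.
So (1/(2π)) ∫_{-π}^{π} (3x + 2)^2 dx = 9π^2/3 + 4 = 3π^2 + 4.
Parseval ⇒ Σ |c_n|^2 = 3π^2 + 4.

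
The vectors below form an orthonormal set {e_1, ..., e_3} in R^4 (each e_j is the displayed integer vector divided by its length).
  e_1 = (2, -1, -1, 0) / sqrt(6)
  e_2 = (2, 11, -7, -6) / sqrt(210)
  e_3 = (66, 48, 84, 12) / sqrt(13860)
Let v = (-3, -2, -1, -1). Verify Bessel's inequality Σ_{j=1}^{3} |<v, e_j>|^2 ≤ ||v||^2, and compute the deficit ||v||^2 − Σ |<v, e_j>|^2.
Σ |<v, e_j>|^2 = 149/11; ||v||^2 = 15; deficit = 16/11

Write each e_j = u_j / sqrt(<u_j, u_j>) where u_j is the displayed integer vector. Then <v, e_j> = <v, u_j> / sqrt(<u_j, u_j>), so |<v, e_j>|^2 = <v, u_j>^2 / <u_j, u_j>.
Coefficients: <v, e_1> = -3/sqrt(6), <v, e_2> = -15/sqrt(210), <v, e_3> = -390/sqrt(13860).
Square and sum: Σ |<v, e_j>|^2 = 149/11.
Compute ||v||^2 = v·v = 15.
Deficit = 15 − 149/11 = 16/11 ≥ 0, confirming Bessel's inequality. (The deficit equals ||v − Σ <v,e_j> e_j||^2, the squared distance from v to span{e_j}.)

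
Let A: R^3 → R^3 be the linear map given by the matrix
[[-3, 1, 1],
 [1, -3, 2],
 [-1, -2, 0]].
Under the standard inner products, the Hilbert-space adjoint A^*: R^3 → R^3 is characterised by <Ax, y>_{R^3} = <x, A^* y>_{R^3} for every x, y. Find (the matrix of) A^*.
A^* = A^T =
[[-3, 1, -1],
 [1, -3, -2],
 [1, 2, 0]]

For real matrices with standard dot products, the defining identity <Ax, y> = <x, A^* y> gives (Ax)^T y = x^T (A^*) y, i.e. x^T A^T y = x^T (A^*) y. Since this holds for all x, y, we must have A^* = A^T. Therefore
A^* =
[[-3, 1, -1],
 [1, -3, -2],
 [1, 2, 0]].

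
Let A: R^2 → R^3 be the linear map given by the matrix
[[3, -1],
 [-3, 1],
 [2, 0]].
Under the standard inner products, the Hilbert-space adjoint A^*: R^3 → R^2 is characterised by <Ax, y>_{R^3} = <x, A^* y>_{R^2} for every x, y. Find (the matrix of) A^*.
A^* = A^T =
[[3, -3, 2],
 [-1, 1, 0]]

For real matrices with standard dot products, the defining identity <Ax, y> = <x, A^* y> gives (Ax)^T y = x^T (A^*) y, i.e. x^T A^T y = x^T (A^*) y. Since this holds for all x, y, we must have A^* = A^T. Therefore
A^* =
[[3, -3, 2],
 [-1, 1, 0]].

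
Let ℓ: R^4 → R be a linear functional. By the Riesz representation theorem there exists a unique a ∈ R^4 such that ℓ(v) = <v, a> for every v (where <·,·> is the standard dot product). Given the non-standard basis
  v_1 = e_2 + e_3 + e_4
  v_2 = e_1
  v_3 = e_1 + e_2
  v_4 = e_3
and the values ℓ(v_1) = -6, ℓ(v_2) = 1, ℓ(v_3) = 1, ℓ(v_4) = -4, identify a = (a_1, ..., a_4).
a = (1, 0, -4, -2)

Write a = (a_1, ..., a_4) in the standard basis. For each basis vector v_i, ℓ(v_i) = <v_i, a> is a linear equation in the a_j's. Collect the n equations into a matrix system V a = ℓ, where row i of V is v_i (expressed in the standard basis). Since V is invertible (lower-triangular with 1s on the diagonal, up to permutation), solve by back-substitution:
  V =
[[0, 1, 1, 1],
 [1, 0, 0, 0],
 [1, 1, 0, 0],
 [0, 0, 1, 0]]
  V a = (-6, 1, 1, -4)
Solving gives a = (1, 0, -4, -2).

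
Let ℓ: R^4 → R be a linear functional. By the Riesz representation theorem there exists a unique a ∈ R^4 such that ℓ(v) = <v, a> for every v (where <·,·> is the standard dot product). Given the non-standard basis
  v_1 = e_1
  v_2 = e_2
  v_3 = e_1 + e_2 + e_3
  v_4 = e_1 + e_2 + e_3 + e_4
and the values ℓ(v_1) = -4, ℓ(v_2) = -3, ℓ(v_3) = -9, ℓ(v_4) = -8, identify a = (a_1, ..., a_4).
a = (-4, -3, -2, 1)

Write a = (a_1, ..., a_4) in the standard basis. For each basis vector v_i, ℓ(v_i) = <v_i, a> is a linear equation in the a_j's. Collect the n equations into a matrix system V a = ℓ, where row i of V is v_i (expressed in the standard basis). Since V is invertible (lower-triangular with 1s on the diagonal, up to permutation), solve by back-substitution:
  V =
[[1, 0, 0, 0],
 [0, 1, 0, 0],
 [1, 1, 1, 0],
 [1, 1, 1, 1]]
  V a = (-4, -3, -9, -8)
Solving gives a = (-4, -3, -2, 1).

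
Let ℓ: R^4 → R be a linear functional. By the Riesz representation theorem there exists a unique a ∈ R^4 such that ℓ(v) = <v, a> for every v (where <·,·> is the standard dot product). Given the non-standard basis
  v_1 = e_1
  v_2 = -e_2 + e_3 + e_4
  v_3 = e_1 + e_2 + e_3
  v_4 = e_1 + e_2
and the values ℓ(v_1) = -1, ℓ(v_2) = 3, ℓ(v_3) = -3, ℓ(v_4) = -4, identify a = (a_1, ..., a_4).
a = (-1, -3, 1, -1)

Write a = (a_1, ..., a_4) in the standard basis. For each basis vector v_i, ℓ(v_i) = <v_i, a> is a linear equation in the a_j's. Collect the n equations into a matrix system V a = ℓ, where row i of V is v_i (expressed in the standard basis). Since V is invertible (lower-triangular with 1s on the diagonal, up to permutation), solve by back-substitution:
  V =
[[1, 0, 0, 0],
 [0, -1, 1, 1],
 [1, 1, 1, 0],
 [1, 1, 0, 0]]
  V a = (-1, 3, -3, -4)
Solving gives a = (-1, -3, 1, -1).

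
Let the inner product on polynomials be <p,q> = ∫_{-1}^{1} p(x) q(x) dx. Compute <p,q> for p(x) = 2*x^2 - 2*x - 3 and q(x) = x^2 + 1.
<p,q> = -88/15

Expand the product: p(x)·q(x) = 2*x^4 - 2*x^3 - x^2 - 2*x - 3.
∫_{-1}^{1} of each monomial x^k gives [2/(k+1) if k even, 0 if k odd]. Integrating term-by-term (or equivalently evaluating the antiderivative F(x) = 2*x^5/5 - x^4/2 - x^3/3 - x^2 - 3*x at the endpoints):
  F(1) − F(−1) = -133/30 − (43/30) = -88/15.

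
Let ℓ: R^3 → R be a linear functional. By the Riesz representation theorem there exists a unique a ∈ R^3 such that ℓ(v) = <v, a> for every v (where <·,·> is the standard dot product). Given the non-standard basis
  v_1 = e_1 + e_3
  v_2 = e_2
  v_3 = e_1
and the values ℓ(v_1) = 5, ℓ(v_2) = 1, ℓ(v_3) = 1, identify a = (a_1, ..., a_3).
a = (1, 1, 4)

Write a = (a_1, ..., a_3) in the standard basis. For each basis vector v_i, ℓ(v_i) = <v_i, a> is a linear equation in the a_j's. Collect the n equations into a matrix system V a = ℓ, where row i of V is v_i (expressed in the standard basis). Since V is invertible (lower-triangular with 1s on the diagonal, up to permutation), solve by back-substitution:
  V =
[[1, 0, 1],
 [0, 1, 0],
 [1, 0, 0]]
  V a = (5, 1, 1)
Solving gives a = (1, 1, 4).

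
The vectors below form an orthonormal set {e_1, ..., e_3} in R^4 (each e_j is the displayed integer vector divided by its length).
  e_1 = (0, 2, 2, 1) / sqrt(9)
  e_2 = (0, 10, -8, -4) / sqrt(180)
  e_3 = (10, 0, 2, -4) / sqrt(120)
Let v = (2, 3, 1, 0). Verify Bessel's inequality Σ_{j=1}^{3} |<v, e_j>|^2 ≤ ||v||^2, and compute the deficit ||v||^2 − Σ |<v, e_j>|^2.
Σ |<v, e_j>|^2 = 83/6; ||v||^2 = 14; deficit = 1/6

Write each e_j = u_j / sqrt(<u_j, u_j>) where u_j is the displayed integer vector. Then <v, e_j> = <v, u_j> / sqrt(<u_j, u_j>), so |<v, e_j>|^2 = <v, u_j>^2 / <u_j, u_j>.
Coefficients: <v, e_1> = 8/sqrt(9), <v, e_2> = 22/sqrt(180), <v, e_3> = 22/sqrt(120).
Square and sum: Σ |<v, e_j>|^2 = 83/6.
Compute ||v||^2 = v·v = 14.
Deficit = 14 − 83/6 = 1/6 ≥ 0, confirming Bessel's inequality. (The deficit equals ||v − Σ <v,e_j> e_j||^2, the squared distance from v to span{e_j}.)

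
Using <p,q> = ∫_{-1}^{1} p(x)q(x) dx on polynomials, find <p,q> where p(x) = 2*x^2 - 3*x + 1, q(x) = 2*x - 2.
<p,q> = -32/3

Expand the product: p(x)·q(x) = 4*x^3 - 10*x^2 + 8*x - 2.
∫_{-1}^{1} of each monomial x^k gives [2/(k+1) if k even, 0 if k odd]. Integrating term-by-term (or equivalently evaluating the antiderivative F(x) = x^4 - 10*x^3/3 + 4*x^2 - 2*x at the endpoints):
  F(1) − F(−1) = -1/3 − (31/3) = -32/3.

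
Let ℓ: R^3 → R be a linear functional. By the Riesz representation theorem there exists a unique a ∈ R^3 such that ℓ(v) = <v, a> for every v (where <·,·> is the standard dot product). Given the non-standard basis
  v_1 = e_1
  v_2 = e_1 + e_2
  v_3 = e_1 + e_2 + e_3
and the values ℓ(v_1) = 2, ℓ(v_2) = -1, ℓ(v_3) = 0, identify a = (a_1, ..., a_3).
a = (2, -3, 1)

Write a = (a_1, ..., a_3) in the standard basis. For each basis vector v_i, ℓ(v_i) = <v_i, a> is a linear equation in the a_j's. Collect the n equations into a matrix system V a = ℓ, where row i of V is v_i (expressed in the standard basis). Since V is invertible (lower-triangular with 1s on the diagonal, up to permutation), solve by back-substitution:
  V =
[[1, 0, 0],
 [1, 1, 0],
 [1, 1, 1]]
  V a = (2, -1, 0)
Solving gives a = (2, -3, 1).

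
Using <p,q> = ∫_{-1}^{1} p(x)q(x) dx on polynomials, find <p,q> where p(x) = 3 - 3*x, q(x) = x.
<p,q> = -2

Expand the product: p(x)·q(x) = -3*x^2 + 3*x.
∫_{-1}^{1} of each monomial x^k gives [2/(k+1) if k even, 0 if k odd]. Integrating term-by-term (or equivalently evaluating the antiderivative F(x) = -x^3 + 3*x^2/2 at the endpoints):
  F(1) − F(−1) = 1/2 − (5/2) = -2.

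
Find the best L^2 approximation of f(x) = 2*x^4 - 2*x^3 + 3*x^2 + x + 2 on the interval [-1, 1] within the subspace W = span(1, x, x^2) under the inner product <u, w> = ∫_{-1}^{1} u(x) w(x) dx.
g(x) = 33*x^2/7 - x/5 + 64/35

The best approximation g ∈ W is the orthogonal projection of f onto W. Writing g = a_0 + a_1 x + a_2 x^2, the coefficients solve the normal equations G · a = b where
  G_{ij} = <φ_i, φ_j> and b_i = <f, φ_i>, with φ_0 = 1, φ_1 = x, φ_2 = x^2.
G =
  [2, 0, 2/3]
  [0, 2/3, 0]
  [2/3, 0, 2/5],
b = (34/5, -2/15, 326/105).
Solving gives a_0 = 64/35, a_1 = -1/5, a_2 = 33/7, so
  g(x) = 33*x^2/7 - x/5 + 64/35.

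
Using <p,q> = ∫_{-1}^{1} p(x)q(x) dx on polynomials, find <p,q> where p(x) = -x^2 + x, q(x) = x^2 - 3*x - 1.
<p,q> = -26/15

Expand the product: p(x)·q(x) = -x^4 + 4*x^3 - 2*x^2 - x.
∫_{-1}^{1} of each monomial x^k gives [2/(k+1) if k even, 0 if k odd]. Integrating term-by-term (or equivalently evaluating the antiderivative F(x) = -x^5/5 + x^4 - 2*x^3/3 - x^2/2 at the endpoints):
  F(1) − F(−1) = -11/30 − (41/30) = -26/15.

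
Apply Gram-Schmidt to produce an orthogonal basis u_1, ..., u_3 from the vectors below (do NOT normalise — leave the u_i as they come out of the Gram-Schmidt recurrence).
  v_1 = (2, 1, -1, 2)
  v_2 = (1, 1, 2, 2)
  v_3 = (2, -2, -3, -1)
Orthogonal basis:
  u_1 = (2, 1, -1, 2)
  u_2 = (0, 1/2, 5/2, 1)
  u_3 = (7/5, -5/3, 7/15, -1/3)

Apply the Gram-Schmidt recurrence
  u_1 = v_1
  u_i = v_i − Σ_{j<i} ((v_i · u_j) / (u_j · u_j)) · u_j.

Step by step this gives:
  u_1 = (2, 1, -1, 2)
  u_2 = (0, 1/2, 5/2, 1)
  u_3 = (7/5, -5/3, 7/15, -1/3)

Orthogonality check:
  u_2 · u_1 = 0 (should be 0)
  u_3 · u_1 = 0 (should be 0)
  u_3 · u_2 = 0 (should be 0)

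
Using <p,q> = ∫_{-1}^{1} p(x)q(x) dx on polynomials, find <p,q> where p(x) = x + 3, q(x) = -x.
<p,q> = -2/3

Expand the product: p(x)·q(x) = -x^2 - 3*x.
∫_{-1}^{1} of each monomial x^k gives [2/(k+1) if k even, 0 if k odd]. Integrating term-by-term (or equivalently evaluating the antiderivative F(x) = -x^3/3 - 3*x^2/2 at the endpoints):
  F(1) − F(−1) = -11/6 − (-7/6) = -2/3.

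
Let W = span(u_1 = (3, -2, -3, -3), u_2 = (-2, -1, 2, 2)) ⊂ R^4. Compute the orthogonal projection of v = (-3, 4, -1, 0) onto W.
proj_W(v) = (-2/3, 4, 2/3, 2/3)

Set up U = [u_1 | ... | u_2] ∈ R^(4×2). The projector onto W = col(U) is P = U (U^T U)^(-1) U^T.
Compute U^T U =
  [31, -16]
  [-16, 13],
and U^T v = (-14, 0).
Solve U^T U · c = U^T v for the coefficients: c = (-26/21, -32/21). The projection is proj_W(v) = U c.
Check: (v - proj_W(v)) · u_1 = 0  (should be 0).
Check: (v - proj_W(v)) · u_2 = 0  (should be 0).
Result: proj_W(v) = (-2/3, 4, 2/3, 2/3).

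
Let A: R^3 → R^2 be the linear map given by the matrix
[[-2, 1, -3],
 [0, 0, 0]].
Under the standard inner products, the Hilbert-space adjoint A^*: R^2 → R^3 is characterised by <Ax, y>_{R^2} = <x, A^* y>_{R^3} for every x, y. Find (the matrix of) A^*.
A^* = A^T =
[[-2, 0],
 [1, 0],
 [-3, 0]]

For real matrices with standard dot products, the defining identity <Ax, y> = <x, A^* y> gives (Ax)^T y = x^T (A^*) y, i.e. x^T A^T y = x^T (A^*) y. Since this holds for all x, y, we must have A^* = A^T. Therefore
A^* =
[[-2, 0],
 [1, 0],
 [-3, 0]].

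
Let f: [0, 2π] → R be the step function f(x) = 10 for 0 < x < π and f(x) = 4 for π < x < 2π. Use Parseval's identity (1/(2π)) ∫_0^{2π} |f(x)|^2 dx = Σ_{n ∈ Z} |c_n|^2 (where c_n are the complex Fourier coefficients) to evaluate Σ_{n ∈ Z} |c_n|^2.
Σ |c_n|^2 = 58

Parseval equates the L^2 energy of f (normalised by 1/(2π)) with the ℓ^2 sum of its Fourier coefficients: (1/(2π)) ∫_0^{2π} |f|^2 = Σ |c_n|^2.
Compute the left side: (1/(2π)) [∫_0^π 10^2 dx + ∫_π^{2π} 4^2 dx] = (1/(2π)) · (100π + 16π) = (100 + 16)/2 = 58.
So Σ_{n ∈ Z} |c_n|^2 = 58.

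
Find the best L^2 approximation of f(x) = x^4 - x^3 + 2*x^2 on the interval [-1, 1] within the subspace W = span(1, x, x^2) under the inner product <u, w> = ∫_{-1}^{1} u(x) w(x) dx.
g(x) = 20*x^2/7 - 3*x/5 - 3/35

The best approximation g ∈ W is the orthogonal projection of f onto W. Writing g = a_0 + a_1 x + a_2 x^2, the coefficients solve the normal equations G · a = b where
  G_{ij} = <φ_i, φ_j> and b_i = <f, φ_i>, with φ_0 = 1, φ_1 = x, φ_2 = x^2.
G =
  [2, 0, 2/3]
  [0, 2/3, 0]
  [2/3, 0, 2/5],
b = (26/15, -2/5, 38/35).
Solving gives a_0 = -3/35, a_1 = -3/5, a_2 = 20/7, so
  g(x) = 20*x^2/7 - 3*x/5 - 3/35.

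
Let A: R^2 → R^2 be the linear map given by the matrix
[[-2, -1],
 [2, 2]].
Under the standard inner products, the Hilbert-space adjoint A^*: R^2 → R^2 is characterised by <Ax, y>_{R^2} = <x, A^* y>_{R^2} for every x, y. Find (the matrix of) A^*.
A^* = A^T =
[[-2, 2],
 [-1, 2]]

For real matrices with standard dot products, the defining identity <Ax, y> = <x, A^* y> gives (Ax)^T y = x^T (A^*) y, i.e. x^T A^T y = x^T (A^*) y. Since this holds for all x, y, we must have A^* = A^T. Therefore
A^* =
[[-2, 2],
 [-1, 2]].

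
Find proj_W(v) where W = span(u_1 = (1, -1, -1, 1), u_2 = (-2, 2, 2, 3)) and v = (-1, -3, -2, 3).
proj_W(v) = (4/3, -4/3, -4/3, 3)

Set up U = [u_1 | ... | u_2] ∈ R^(4×2). The projector onto W = col(U) is P = U (U^T U)^(-1) U^T.
Compute U^T U =
  [4, -3]
  [-3, 21],
and U^T v = (7, 1).
Solve U^T U · c = U^T v for the coefficients: c = (2, 1/3). The projection is proj_W(v) = U c.
Check: (v - proj_W(v)) · u_1 = 0  (should be 0).
Check: (v - proj_W(v)) · u_2 = 0  (should be 0).
Result: proj_W(v) = (4/3, -4/3, -4/3, 3).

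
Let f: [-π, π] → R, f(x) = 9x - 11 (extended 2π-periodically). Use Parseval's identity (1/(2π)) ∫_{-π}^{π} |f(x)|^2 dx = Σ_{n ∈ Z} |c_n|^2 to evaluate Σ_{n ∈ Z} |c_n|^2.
Σ |c_n|^2 = 27π^2 + 121

Expand and integrate term by term over [-π, π]:
  ∫ (9x)^2 dx = 81·(2π^3/3); ∫ 2·9·(-11)·x dx = 0 (odd integrand); ∫ (-11)^2 dx = 121·2π.
So (1/(2π)) ∫_{-π}^{π} (9x - 11)^2 dx = 81π^2/3 + 121 = 27π^2 + 121.
Parseval ⇒ Σ |c_n|^2 = 27π^2 + 121.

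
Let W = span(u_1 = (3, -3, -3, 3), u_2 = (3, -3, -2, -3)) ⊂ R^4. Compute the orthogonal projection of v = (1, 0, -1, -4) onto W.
proj_W(v) = (29/33, -29/33, -1/11, -127/33)

Set up U = [u_1 | ... | u_2] ∈ R^(4×2). The projector onto W = col(U) is P = U (U^T U)^(-1) U^T.
Compute U^T U =
  [36, 15]
  [15, 31],
and U^T v = (-6, 17).
Solve U^T U · c = U^T v for the coefficients: c = (-49/99, 26/33). The projection is proj_W(v) = U c.
Check: (v - proj_W(v)) · u_1 = 0  (should be 0).
Check: (v - proj_W(v)) · u_2 = 0  (should be 0).
Result: proj_W(v) = (29/33, -29/33, -1/11, -127/33).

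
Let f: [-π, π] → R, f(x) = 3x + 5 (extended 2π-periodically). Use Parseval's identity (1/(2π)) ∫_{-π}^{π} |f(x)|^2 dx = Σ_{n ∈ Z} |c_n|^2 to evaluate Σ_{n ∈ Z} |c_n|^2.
Σ |c_n|^2 = 3π^2 + 25

Expand and integrate term by term over [-π, π]:
  ∫ (3x)^2 dx = 9·(2π^3/3); ∫ 2·3·(5)·x dx = 0 (odd integrand); ∫ 5^2 dx = 25·2π.
So (1/(2π)) ∫_{-π}^{π} (3x + 5)^2 dx = 9π^2/3 + 25 = 3π^2 + 25.
Parseval ⇒ Σ |c_n|^2 = 3π^2 + 25.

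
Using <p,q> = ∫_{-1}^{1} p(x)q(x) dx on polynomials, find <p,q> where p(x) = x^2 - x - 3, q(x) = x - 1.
<p,q> = 14/3

Expand the product: p(x)·q(x) = x^3 - 2*x^2 - 2*x + 3.
∫_{-1}^{1} of each monomial x^k gives [2/(k+1) if k even, 0 if k odd]. Integrating term-by-term (or equivalently evaluating the antiderivative F(x) = x^4/4 - 2*x^3/3 - x^2 + 3*x at the endpoints):
  F(1) − F(−1) = 19/12 − (-37/12) = 14/3.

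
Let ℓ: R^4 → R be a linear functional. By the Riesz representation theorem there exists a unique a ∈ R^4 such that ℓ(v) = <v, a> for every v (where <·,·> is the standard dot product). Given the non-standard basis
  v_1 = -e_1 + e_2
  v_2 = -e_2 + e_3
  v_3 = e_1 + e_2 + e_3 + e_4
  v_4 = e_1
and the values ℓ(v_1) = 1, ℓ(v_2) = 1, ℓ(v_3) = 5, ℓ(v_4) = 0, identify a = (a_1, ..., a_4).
a = (0, 1, 2, 2)

Write a = (a_1, ..., a_4) in the standard basis. For each basis vector v_i, ℓ(v_i) = <v_i, a> is a linear equation in the a_j's. Collect the n equations into a matrix system V a = ℓ, where row i of V is v_i (expressed in the standard basis). Since V is invertible (lower-triangular with 1s on the diagonal, up to permutation), solve by back-substitution:
  V =
[[-1, 1, 0, 0],
 [0, -1, 1, 0],
 [1, 1, 1, 1],
 [1, 0, 0, 0]]
  V a = (1, 1, 5, 0)
Solving gives a = (0, 1, 2, 2).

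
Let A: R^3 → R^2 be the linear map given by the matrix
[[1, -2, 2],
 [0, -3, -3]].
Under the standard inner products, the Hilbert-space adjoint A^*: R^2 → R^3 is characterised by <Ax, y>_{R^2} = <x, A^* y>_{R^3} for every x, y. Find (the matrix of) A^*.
A^* = A^T =
[[1, 0],
 [-2, -3],
 [2, -3]]

For real matrices with standard dot products, the defining identity <Ax, y> = <x, A^* y> gives (Ax)^T y = x^T (A^*) y, i.e. x^T A^T y = x^T (A^*) y. Since this holds for all x, y, we must have A^* = A^T. Therefore
A^* =
[[1, 0],
 [-2, -3],
 [2, -3]].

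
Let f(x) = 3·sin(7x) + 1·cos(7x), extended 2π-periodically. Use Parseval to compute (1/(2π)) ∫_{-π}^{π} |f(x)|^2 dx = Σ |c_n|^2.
Σ |c_n|^2 = 5

Expand |f|^2 and use orthogonality of {sin(nx), cos(mx)} on [-π, π]:
  ∫_{-π}^{π} sin(nx)^2 dx = π, ∫ cos(mx)^2 dx = π, and cross terms integrate to 0.
So ∫_{-π}^{π} f(x)^2 dx = 3^2 · π + 1^2 · π = (9 + 1)π.
Divide by 2π: (9 + 1)/2 = 5.
By Parseval, this equals Σ |c_n|^2.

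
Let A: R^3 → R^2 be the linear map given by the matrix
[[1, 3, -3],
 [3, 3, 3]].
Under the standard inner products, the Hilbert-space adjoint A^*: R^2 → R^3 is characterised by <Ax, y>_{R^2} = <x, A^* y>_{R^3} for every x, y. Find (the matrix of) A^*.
A^* = A^T =
[[1, 3],
 [3, 3],
 [-3, 3]]

For real matrices with standard dot products, the defining identity <Ax, y> = <x, A^* y> gives (Ax)^T y = x^T (A^*) y, i.e. x^T A^T y = x^T (A^*) y. Since this holds for all x, y, we must have A^* = A^T. Therefore
A^* =
[[1, 3],
 [3, 3],
 [-3, 3]].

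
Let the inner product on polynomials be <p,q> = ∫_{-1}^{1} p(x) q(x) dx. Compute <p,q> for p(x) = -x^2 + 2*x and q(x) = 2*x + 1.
<p,q> = 2

Expand the product: p(x)·q(x) = -2*x^3 + 3*x^2 + 2*x.
∫_{-1}^{1} of each monomial x^k gives [2/(k+1) if k even, 0 if k odd]. Integrating term-by-term (or equivalently evaluating the antiderivative F(x) = -x^4/2 + x^3 + x^2 at the endpoints):
  F(1) − F(−1) = 3/2 − (-1/2) = 2.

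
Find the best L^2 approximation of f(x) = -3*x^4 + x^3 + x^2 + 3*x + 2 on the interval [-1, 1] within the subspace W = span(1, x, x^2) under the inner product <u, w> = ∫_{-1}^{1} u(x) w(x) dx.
g(x) = -11*x^2/7 + 18*x/5 + 79/35

The best approximation g ∈ W is the orthogonal projection of f onto W. Writing g = a_0 + a_1 x + a_2 x^2, the coefficients solve the normal equations G · a = b where
  G_{ij} = <φ_i, φ_j> and b_i = <f, φ_i>, with φ_0 = 1, φ_1 = x, φ_2 = x^2.
G =
  [2, 0, 2/3]
  [0, 2/3, 0]
  [2/3, 0, 2/5],
b = (52/15, 12/5, 92/105).
Solving gives a_0 = 79/35, a_1 = 18/5, a_2 = -11/7, so
  g(x) = -11*x^2/7 + 18*x/5 + 79/35.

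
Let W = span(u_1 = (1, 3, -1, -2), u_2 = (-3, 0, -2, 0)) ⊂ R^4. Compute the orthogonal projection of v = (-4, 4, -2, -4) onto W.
proj_W(v) = (-262/97, 375/97, -383/97, -250/97)

Set up U = [u_1 | ... | u_2] ∈ R^(4×2). The projector onto W = col(U) is P = U (U^T U)^(-1) U^T.
Compute U^T U =
  [15, -1]
  [-1, 13],
and U^T v = (18, 16).
Solve U^T U · c = U^T v for the coefficients: c = (125/97, 129/97). The projection is proj_W(v) = U c.
Check: (v - proj_W(v)) · u_1 = 0  (should be 0).
Check: (v - proj_W(v)) · u_2 = 0  (should be 0).
Result: proj_W(v) = (-262/97, 375/97, -383/97, -250/97).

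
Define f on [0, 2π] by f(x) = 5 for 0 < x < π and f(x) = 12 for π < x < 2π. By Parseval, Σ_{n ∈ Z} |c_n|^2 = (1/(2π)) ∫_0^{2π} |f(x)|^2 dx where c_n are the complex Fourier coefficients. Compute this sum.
Σ |c_n|^2 = 169/2

Parseval equates the L^2 energy of f (normalised by 1/(2π)) with the ℓ^2 sum of its Fourier coefficients: (1/(2π)) ∫_0^{2π} |f|^2 = Σ |c_n|^2.
Compute the left side: (1/(2π)) [∫_0^π 5^2 dx + ∫_π^{2π} 12^2 dx] = (1/(2π)) · (25π + 144π) = (25 + 144)/2 = 169/2.
So Σ_{n ∈ Z} |c_n|^2 = 169/2.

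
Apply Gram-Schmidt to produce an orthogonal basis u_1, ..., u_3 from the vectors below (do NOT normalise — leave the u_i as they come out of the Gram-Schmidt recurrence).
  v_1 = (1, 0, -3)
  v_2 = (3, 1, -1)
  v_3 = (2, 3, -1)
Orthogonal basis:
  u_1 = (1, 0, -3)
  u_2 = (12/5, 1, 4/5)
  u_3 = (-57/74, 76/37, -19/74)

Apply the Gram-Schmidt recurrence
  u_1 = v_1
  u_i = v_i − Σ_{j<i} ((v_i · u_j) / (u_j · u_j)) · u_j.

Step by step this gives:
  u_1 = (1, 0, -3)
  u_2 = (12/5, 1, 4/5)
  u_3 = (-57/74, 76/37, -19/74)

Orthogonality check:
  u_2 · u_1 = 0 (should be 0)
  u_3 · u_1 = 0 (should be 0)
  u_3 · u_2 = 0 (should be 0)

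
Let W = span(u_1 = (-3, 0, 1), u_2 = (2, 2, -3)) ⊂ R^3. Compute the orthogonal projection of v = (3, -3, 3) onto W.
proj_W(v) = (261/89, -288/89, 249/89)

Set up U = [u_1 | ... | u_2] ∈ R^(3×2). The projector onto W = col(U) is P = U (U^T U)^(-1) U^T.
Compute U^T U =
  [10, -9]
  [-9, 17],
and U^T v = (-6, -9).
Solve U^T U · c = U^T v for the coefficients: c = (-183/89, -144/89). The projection is proj_W(v) = U c.
Check: (v - proj_W(v)) · u_1 = 0  (should be 0).
Check: (v - proj_W(v)) · u_2 = 0  (should be 0).
Result: proj_W(v) = (261/89, -288/89, 249/89).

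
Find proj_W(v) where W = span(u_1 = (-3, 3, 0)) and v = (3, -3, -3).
proj_W(v) = (3, -3, 0)

Set up U = [u_1 | ... | u_1] ∈ R^(3×1). The projector onto W = col(U) is P = U (U^T U)^(-1) U^T.
Compute U^T U =
  [18],
and U^T v = (-18).
Solve U^T U · c = U^T v for the coefficients: c = (-1). The projection is proj_W(v) = U c.
Check: (v - proj_W(v)) · u_1 = 0  (should be 0).
Result: proj_W(v) = (3, -3, 0).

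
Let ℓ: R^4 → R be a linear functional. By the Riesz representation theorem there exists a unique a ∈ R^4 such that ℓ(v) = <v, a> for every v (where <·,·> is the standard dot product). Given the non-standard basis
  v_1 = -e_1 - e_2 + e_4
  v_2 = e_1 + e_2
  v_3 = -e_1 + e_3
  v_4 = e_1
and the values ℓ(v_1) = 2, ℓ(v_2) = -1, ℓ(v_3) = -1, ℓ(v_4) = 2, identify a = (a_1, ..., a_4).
a = (2, -3, 1, 1)

Write a = (a_1, ..., a_4) in the standard basis. For each basis vector v_i, ℓ(v_i) = <v_i, a> is a linear equation in the a_j's. Collect the n equations into a matrix system V a = ℓ, where row i of V is v_i (expressed in the standard basis). Since V is invertible (lower-triangular with 1s on the diagonal, up to permutation), solve by back-substitution:
  V =
[[-1, -1, 0, 1],
 [1, 1, 0, 0],
 [-1, 0, 1, 0],
 [1, 0, 0, 0]]
  V a = (2, -1, -1, 2)
Solving gives a = (2, -3, 1, 1).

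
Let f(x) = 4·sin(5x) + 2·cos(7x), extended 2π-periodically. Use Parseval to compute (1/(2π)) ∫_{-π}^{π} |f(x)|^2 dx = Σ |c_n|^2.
Σ |c_n|^2 = 10

Expand |f|^2 and use orthogonality of {sin(nx), cos(mx)} on [-π, π]:
  ∫_{-π}^{π} sin(nx)^2 dx = π, ∫ cos(mx)^2 dx = π, and cross terms integrate to 0.
So ∫_{-π}^{π} f(x)^2 dx = 4^2 · π + 2^2 · π = (16 + 4)π.
Divide by 2π: (16 + 4)/2 = 10.
By Parseval, this equals Σ |c_n|^2.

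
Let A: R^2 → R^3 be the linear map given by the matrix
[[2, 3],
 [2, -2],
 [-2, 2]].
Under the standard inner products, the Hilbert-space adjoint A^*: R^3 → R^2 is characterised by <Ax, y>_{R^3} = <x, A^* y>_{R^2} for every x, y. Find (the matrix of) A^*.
A^* = A^T =
[[2, 2, -2],
 [3, -2, 2]]

For real matrices with standard dot products, the defining identity <Ax, y> = <x, A^* y> gives (Ax)^T y = x^T (A^*) y, i.e. x^T A^T y = x^T (A^*) y. Since this holds for all x, y, we must have A^* = A^T. Therefore
A^* =
[[2, 2, -2],
 [3, -2, 2]].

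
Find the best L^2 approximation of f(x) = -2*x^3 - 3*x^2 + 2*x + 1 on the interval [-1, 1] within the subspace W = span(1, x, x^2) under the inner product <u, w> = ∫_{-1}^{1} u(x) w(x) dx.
g(x) = -3*x^2 + 4*x/5 + 1

The best approximation g ∈ W is the orthogonal projection of f onto W. Writing g = a_0 + a_1 x + a_2 x^2, the coefficients solve the normal equations G · a = b where
  G_{ij} = <φ_i, φ_j> and b_i = <f, φ_i>, with φ_0 = 1, φ_1 = x, φ_2 = x^2.
G =
  [2, 0, 2/3]
  [0, 2/3, 0]
  [2/3, 0, 2/5],
b = (0, 8/15, -8/15).
Solving gives a_0 = 1, a_1 = 4/5, a_2 = -3, so
  g(x) = -3*x^2 + 4*x/5 + 1.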